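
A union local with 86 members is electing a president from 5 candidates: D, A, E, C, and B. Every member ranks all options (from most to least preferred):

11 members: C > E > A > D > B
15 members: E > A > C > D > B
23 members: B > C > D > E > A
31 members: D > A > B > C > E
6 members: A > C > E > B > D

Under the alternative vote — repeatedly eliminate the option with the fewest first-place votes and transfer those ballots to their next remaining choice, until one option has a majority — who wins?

Round 1: D 31, A 6, E 15, C 11, B 23. Eliminate A.
Round 2: D 31, E 15, C 17, B 23. Eliminate E.
Round 3: D 31, C 32, B 23. Eliminate B.
Round 4: D 31, C 55. C has a majority.

C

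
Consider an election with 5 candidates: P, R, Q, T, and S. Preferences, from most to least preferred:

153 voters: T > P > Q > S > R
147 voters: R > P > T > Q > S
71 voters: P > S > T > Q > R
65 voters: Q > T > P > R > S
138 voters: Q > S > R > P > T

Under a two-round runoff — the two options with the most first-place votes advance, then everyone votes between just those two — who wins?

Round 1 first-place votes: P 71, R 147, Q 203, T 153, S 0.
Q and T advance.
Runoff: Q is preferred to T by 203 voters; T by 371.
T wins the runoff.

T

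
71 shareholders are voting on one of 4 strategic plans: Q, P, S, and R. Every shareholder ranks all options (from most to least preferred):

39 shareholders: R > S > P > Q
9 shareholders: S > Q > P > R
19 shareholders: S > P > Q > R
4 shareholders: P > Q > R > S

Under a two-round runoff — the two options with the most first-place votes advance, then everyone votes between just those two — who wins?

Round 1 first-place votes: Q 0, P 4, S 28, R 39.
R and S advance.
Runoff: R is preferred to S by 43 voters; S by 28.
R wins the runoff.

R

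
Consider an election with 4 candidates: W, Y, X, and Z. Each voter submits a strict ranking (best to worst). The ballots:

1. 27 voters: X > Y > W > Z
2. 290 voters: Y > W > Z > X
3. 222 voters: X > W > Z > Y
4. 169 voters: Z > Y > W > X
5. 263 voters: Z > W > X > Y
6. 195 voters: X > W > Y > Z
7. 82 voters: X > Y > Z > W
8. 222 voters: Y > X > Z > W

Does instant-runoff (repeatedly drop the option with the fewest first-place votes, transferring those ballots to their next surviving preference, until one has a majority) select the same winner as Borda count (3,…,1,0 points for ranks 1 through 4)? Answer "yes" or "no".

Instant-runoff — R1 W 0, Y 512, X 526, Z 432 (W out); R2 Y 512, X 526, Z 432 (Z out); R3 Y 681, X 789 (X winner). Winner: X.
Borda — scores: W 2136, Y 2287, X 2285, Z 2112. Winner: Y.
The two methods disagree.

no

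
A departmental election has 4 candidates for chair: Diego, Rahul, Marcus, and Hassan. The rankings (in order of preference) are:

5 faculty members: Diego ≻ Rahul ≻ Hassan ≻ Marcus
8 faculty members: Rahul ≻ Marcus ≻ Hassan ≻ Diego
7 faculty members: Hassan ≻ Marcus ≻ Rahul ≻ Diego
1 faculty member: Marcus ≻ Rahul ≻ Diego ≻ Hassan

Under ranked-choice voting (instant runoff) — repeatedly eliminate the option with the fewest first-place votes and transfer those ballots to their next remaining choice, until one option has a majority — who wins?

Round 1: Diego 5, Rahul 8, Marcus 1, Hassan 7. Eliminate Marcus.
Round 2: Diego 5, Rahul 9, Hassan 7. Eliminate Diego.
Round 3: Rahul 14, Hassan 7. Rahul has a majority.

Rahul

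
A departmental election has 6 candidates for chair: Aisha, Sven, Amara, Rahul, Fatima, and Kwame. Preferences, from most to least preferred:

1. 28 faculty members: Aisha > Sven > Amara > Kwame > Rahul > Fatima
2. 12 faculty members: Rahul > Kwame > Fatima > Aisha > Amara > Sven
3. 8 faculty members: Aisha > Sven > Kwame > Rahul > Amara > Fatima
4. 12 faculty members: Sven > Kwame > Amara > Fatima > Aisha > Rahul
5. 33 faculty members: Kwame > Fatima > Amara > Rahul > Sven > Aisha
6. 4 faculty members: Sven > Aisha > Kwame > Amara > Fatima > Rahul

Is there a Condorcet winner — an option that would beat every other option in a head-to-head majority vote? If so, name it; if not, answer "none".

Sven

Sven vs Aisha: 49–48 for Sven.
Sven vs Amara: 52–45 for Sven.
Sven vs Rahul: 52–45 for Sven.
Sven vs Fatima: 52–45 for Sven.
Sven vs Kwame: 52–45 for Sven.
Sven beats every other option head-to-head.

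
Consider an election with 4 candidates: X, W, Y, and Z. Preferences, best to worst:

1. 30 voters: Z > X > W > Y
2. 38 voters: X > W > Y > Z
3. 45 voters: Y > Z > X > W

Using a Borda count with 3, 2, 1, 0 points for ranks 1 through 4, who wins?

X

X: 30·2 + 38·3 + 45·1 = 219
W: 30·1 + 38·2 + 45·0 = 106
Y: 30·0 + 38·1 + 45·3 = 173
Z: 30·3 + 38·0 + 45·2 = 180
X has the highest Borda score (219).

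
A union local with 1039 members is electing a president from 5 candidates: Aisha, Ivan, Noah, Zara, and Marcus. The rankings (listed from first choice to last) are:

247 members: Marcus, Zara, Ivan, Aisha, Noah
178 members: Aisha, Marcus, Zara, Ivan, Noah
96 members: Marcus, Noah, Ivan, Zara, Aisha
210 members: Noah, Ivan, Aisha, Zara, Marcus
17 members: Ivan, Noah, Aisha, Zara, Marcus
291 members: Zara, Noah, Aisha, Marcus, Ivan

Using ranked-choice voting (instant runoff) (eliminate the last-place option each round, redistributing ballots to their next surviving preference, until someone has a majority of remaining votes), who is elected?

Round 1: Aisha 178, Ivan 17, Noah 210, Zara 291, Marcus 343. Eliminate Ivan.
Round 2: Aisha 178, Noah 227, Zara 291, Marcus 343. Eliminate Aisha.
Round 3: Noah 227, Zara 291, Marcus 521. Marcus has a majority.

Marcus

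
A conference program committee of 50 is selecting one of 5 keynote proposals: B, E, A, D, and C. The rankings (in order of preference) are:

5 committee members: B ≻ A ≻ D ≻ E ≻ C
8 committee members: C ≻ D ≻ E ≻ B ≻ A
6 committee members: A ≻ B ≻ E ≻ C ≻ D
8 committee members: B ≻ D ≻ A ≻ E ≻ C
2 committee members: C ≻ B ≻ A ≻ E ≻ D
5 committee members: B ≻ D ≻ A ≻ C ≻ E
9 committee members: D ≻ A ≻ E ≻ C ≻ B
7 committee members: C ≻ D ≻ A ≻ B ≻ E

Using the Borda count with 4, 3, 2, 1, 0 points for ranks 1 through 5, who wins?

B: 5·4 + 8·1 + 6·3 + 8·4 + 2·3 + 5·4 + 9·0 + 7·1 = 111
E: 5·1 + 8·2 + 6·2 + 8·1 + 2·1 + 5·0 + 9·2 + 7·0 = 61
A: 5·3 + 8·0 + 6·4 + 8·2 + 2·2 + 5·2 + 9·3 + 7·2 = 110
D: 5·2 + 8·3 + 6·0 + 8·3 + 2·0 + 5·3 + 9·4 + 7·3 = 130
C: 5·0 + 8·4 + 6·1 + 8·0 + 2·4 + 5·1 + 9·1 + 7·4 = 88
D has the highest Borda score (130).

D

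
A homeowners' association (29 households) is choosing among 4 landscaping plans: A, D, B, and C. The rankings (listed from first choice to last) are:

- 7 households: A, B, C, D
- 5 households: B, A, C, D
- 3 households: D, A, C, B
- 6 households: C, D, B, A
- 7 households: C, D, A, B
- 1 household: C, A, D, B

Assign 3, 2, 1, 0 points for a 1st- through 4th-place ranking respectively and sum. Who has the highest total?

A: 7·3 + 5·2 + 3·2 + 6·0 + 7·1 + 1·2 = 46
D: 7·0 + 5·0 + 3·3 + 6·2 + 7·2 + 1·1 = 36
B: 7·2 + 5·3 + 3·0 + 6·1 + 7·0 + 1·0 = 35
C: 7·1 + 5·1 + 3·1 + 6·3 + 7·3 + 1·3 = 57
C has the highest Borda score (57).

C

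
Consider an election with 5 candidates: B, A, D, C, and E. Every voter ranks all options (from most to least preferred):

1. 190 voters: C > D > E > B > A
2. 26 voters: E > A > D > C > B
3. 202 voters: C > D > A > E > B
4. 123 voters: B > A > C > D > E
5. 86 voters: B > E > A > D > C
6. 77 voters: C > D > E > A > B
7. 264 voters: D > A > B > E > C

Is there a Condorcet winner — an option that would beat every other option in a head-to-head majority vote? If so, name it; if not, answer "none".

none

Checking pairwise contests:
A beats B 569–399.
D beats A 733–235.
C beats D 592–376.
A beats C 499–469.
A beats E 589–379.
Every option loses at least one head-to-head, so there is no Condorcet winner.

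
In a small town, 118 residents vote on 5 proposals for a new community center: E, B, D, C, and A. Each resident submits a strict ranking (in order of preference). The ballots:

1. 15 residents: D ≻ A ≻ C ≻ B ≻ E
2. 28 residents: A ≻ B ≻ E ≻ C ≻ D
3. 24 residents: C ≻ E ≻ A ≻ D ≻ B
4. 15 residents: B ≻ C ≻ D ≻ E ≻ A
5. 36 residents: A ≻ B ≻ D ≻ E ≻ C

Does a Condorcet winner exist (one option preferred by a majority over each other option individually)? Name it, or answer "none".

A

A vs E: 79–39 for A.
A vs B: 103–15 for A.
A vs D: 88–30 for A.
A vs C: 79–39 for A.
A beats every other option head-to-head.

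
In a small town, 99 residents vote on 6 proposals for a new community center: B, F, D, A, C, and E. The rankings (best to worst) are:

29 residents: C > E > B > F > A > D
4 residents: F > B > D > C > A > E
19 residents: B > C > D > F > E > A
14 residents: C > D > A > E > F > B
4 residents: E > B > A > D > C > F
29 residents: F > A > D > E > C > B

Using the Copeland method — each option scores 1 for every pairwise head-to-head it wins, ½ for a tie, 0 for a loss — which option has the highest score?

B: beats F, D, and A; loses to C and E → score 3.
F: beats D, A, and E; loses to B and C → score 3.
D: beats E; loses to B, F, A, and C → score 1.
A: beats D; loses to B, F, C, and E → score 1.
C: beats B, F, D, A, and E → score 5.
E: beats B and A; loses to F, D, and C → score 2.
C has the best pairwise record.

C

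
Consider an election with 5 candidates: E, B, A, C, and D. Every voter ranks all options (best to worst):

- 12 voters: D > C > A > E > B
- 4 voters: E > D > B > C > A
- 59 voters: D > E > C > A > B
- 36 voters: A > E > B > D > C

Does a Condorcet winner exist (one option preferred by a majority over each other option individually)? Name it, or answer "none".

D

D vs E: 71–40 for D.
D vs B: 75–36 for D.
D vs A: 75–36 for D.
D vs C: 111–0 for D.
D beats every other option head-to-head.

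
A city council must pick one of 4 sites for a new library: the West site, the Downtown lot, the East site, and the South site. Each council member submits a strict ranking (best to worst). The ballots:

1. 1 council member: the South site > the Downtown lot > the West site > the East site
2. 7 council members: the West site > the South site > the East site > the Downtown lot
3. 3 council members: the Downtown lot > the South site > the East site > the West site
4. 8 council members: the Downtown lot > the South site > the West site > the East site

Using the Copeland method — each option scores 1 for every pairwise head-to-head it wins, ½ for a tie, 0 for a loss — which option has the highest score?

the West site: beats the East site; loses to the Downtown lot and the South site → score 1.
the Downtown lot: beats the West site, the East site, and the South site → score 3.
the East site: loses to the West site, the Downtown lot, and the South site → score 0.
the South site: beats the West site and the East site; loses to the Downtown lot → score 2.
the Downtown lot has the best pairwise record.

the Downtown lot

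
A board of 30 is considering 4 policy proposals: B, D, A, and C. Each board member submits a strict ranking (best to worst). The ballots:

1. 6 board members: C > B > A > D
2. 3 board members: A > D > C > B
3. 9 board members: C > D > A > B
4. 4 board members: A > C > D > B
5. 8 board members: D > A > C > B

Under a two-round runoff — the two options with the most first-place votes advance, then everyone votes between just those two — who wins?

Round 1 first-place votes: B 0, D 8, A 7, C 15.
C and D advance.
Runoff: C is preferred to D by 19 voters; D by 11.
C wins the runoff.

C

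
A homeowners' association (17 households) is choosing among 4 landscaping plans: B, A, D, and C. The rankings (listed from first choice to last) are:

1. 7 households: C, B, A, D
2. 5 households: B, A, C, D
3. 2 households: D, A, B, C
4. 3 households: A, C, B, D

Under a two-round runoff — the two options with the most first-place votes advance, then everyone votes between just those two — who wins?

C

Round 1 first-place votes: B 5, A 3, D 2, C 7.
C and B advance.
Runoff: C is preferred to B by 10 voters; B by 7.
C wins the runoff.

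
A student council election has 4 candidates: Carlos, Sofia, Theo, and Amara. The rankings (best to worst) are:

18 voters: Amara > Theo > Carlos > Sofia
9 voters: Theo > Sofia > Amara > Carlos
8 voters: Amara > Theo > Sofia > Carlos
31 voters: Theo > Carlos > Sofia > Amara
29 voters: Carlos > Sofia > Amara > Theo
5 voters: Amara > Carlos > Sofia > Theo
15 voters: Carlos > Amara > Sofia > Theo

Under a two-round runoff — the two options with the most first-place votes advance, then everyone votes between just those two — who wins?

Theo

Round 1 first-place votes: Carlos 44, Sofia 0, Theo 40, Amara 31.
Carlos and Theo advance.
Runoff: Carlos is preferred to Theo by 49 voters; Theo by 66.
Theo wins the runoff.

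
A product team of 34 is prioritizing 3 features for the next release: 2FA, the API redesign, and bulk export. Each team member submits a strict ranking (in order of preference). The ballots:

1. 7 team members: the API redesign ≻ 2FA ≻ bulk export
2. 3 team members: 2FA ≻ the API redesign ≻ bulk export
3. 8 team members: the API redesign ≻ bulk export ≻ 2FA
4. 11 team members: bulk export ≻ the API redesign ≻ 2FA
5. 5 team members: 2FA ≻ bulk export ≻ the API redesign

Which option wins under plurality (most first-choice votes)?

the API redesign

First-place votes: 2FA 8, the API redesign 15, bulk export 11.
the API redesign has the most first-place votes.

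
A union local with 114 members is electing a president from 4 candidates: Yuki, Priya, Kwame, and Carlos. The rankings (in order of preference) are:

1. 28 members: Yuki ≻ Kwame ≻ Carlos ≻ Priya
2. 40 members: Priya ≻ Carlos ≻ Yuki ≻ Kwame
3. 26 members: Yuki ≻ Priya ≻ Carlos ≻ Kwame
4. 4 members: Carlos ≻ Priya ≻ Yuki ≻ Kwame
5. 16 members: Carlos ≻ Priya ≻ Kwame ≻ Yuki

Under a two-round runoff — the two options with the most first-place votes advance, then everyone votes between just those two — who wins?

Priya

Round 1 first-place votes: Yuki 54, Priya 40, Kwame 0, Carlos 20.
Yuki and Priya advance.
Runoff: Yuki is preferred to Priya by 54 voters; Priya by 60.
Priya wins the runoff.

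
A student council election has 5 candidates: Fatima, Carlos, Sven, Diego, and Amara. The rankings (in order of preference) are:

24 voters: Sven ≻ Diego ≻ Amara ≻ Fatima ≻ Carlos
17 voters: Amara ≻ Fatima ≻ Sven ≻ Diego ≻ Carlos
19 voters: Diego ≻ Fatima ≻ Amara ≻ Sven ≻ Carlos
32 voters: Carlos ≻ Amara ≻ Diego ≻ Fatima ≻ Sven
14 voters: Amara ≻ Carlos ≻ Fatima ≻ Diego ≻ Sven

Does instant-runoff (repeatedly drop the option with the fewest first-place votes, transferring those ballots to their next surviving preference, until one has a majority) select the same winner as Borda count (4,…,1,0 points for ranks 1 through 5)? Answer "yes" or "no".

Instant-runoff — R1 Fatima 0, Carlos 32, Sven 24, Diego 19, Amara 31 (Fatima out); R2 Carlos 32, Sven 24, Diego 19, Amara 31 (Diego out); R3 Carlos 32, Sven 24, Amara 50 (Sven out); R4 Carlos 32, Amara 74 (Amara winner). Winner: Amara.
Borda — scores: Fatima 192, Carlos 170, Sven 149, Diego 243, Amara 306. Winner: Amara.
The two methods agree.

yes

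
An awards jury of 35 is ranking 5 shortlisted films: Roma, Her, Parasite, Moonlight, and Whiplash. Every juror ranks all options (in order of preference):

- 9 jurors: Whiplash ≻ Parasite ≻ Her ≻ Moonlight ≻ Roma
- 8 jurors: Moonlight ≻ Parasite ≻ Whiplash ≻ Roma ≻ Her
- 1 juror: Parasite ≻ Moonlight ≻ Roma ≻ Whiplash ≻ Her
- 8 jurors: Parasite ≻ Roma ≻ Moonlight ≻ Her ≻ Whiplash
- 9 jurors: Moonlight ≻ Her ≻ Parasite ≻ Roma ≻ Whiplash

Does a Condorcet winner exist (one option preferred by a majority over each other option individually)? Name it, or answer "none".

Parasite vs Roma: 35–0 for Parasite.
Parasite vs Her: 26–9 for Parasite.
Parasite vs Moonlight: 18–17 for Parasite.
Parasite vs Whiplash: 26–9 for Parasite.
Parasite beats every other option head-to-head.

Parasite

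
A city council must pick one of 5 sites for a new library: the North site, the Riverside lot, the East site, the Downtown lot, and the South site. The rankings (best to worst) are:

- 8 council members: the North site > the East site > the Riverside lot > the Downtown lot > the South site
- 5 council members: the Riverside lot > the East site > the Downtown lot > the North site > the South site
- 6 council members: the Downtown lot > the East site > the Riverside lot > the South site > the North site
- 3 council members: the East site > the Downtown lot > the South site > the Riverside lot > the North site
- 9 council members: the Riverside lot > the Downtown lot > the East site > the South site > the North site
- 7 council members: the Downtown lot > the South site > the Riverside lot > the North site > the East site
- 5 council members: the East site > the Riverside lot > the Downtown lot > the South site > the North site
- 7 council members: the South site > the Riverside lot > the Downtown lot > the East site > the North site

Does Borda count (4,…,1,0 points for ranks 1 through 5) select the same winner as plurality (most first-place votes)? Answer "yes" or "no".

Borda — scores: the North site 44, the Riverside lot 137, the East site 114, the Downtown lot 130, the South site 75. Winner: the Riverside lot.
Plurality — first-place votes: the North site 8, the Riverside lot 14, the East site 8, the Downtown lot 13, the South site 7. Winner: the Riverside lot.
The two methods agree.

yes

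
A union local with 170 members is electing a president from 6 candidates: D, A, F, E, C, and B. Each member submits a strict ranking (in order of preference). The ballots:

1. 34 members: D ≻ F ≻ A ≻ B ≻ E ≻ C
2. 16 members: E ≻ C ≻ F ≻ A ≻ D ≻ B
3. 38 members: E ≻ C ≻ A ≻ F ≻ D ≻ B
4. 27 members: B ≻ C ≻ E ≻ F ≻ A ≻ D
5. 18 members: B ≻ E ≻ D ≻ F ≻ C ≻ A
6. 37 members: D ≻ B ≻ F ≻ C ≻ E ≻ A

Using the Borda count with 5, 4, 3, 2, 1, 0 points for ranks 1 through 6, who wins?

D: 34·5 + 16·1 + 38·1 + 27·0 + 18·3 + 37·5 = 463
A: 34·3 + 16·2 + 38·3 + 27·1 + 18·0 + 37·0 = 275
F: 34·4 + 16·3 + 38·2 + 27·2 + 18·2 + 37·3 = 461
E: 34·1 + 16·5 + 38·5 + 27·3 + 18·4 + 37·1 = 494
C: 34·0 + 16·4 + 38·4 + 27·4 + 18·1 + 37·2 = 416
B: 34·2 + 16·0 + 38·0 + 27·5 + 18·5 + 37·4 = 441
E has the highest Borda score (494).

E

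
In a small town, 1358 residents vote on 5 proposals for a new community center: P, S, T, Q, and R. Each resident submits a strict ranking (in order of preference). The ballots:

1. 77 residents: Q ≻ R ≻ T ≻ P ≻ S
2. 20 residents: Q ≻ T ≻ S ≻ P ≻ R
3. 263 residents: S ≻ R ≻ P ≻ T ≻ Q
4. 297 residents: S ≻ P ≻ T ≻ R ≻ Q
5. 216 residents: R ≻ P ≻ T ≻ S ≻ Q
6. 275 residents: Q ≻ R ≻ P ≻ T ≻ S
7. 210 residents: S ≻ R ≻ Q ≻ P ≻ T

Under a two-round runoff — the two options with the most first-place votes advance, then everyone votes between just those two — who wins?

Round 1 first-place votes: P 0, S 770, T 0, Q 372, R 216.
S and Q advance.
Runoff: S is preferred to Q by 986 voters; Q by 372.
S wins the runoff.

S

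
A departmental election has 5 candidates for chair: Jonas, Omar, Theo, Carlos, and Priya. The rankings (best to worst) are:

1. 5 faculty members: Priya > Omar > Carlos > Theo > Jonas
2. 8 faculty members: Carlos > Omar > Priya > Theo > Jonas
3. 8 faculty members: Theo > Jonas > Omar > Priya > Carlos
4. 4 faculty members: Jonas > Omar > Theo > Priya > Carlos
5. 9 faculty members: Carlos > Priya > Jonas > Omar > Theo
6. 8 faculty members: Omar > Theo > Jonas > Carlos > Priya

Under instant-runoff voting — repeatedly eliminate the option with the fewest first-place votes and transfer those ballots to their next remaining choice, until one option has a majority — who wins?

Round 1: Jonas 4, Omar 8, Theo 8, Carlos 17, Priya 5. Eliminate Jonas.
Round 2: Omar 12, Theo 8, Carlos 17, Priya 5. Eliminate Priya.
Round 3: Omar 17, Theo 8, Carlos 17. Eliminate Theo.
Round 4: Omar 25, Carlos 17. Omar has a majority.

Omar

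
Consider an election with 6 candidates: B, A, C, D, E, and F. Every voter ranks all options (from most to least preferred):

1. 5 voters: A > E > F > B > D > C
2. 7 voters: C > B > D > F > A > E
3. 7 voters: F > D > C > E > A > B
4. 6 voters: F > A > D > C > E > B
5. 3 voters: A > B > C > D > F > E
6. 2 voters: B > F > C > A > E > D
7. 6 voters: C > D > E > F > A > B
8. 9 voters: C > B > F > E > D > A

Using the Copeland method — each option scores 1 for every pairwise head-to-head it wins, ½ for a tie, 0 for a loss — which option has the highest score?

C

B: beats D; loses to A, C, E, and F → score 1.
A: beats B and E; loses to C, D, and F → score 2.
C: beats B, A, D, E, and F → score 5.
D: beats A and E; loses to B, C, and F → score 2.
E: beats B; loses to A, C, D, and F → score 1.
F: beats B, A, D, and E; loses to C → score 4.
C has the best pairwise record.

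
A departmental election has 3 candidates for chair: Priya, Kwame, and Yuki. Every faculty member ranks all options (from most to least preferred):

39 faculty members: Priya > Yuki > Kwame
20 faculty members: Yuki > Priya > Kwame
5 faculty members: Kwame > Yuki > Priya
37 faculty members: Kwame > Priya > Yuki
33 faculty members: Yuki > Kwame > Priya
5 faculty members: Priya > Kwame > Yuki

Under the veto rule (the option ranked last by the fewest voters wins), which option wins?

Last-place votes: Priya 38, Kwame 59, Yuki 42.
Priya is ranked last by the fewest voters, so Priya wins.

Priya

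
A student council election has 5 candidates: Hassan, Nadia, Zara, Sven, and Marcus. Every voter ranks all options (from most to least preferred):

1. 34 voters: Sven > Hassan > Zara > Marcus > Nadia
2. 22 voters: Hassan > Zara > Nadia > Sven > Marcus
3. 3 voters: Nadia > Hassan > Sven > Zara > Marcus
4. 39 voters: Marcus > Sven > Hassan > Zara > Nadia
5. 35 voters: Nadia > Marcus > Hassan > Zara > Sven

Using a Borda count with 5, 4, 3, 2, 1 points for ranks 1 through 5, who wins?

Hassan: 34·4 + 22·5 + 3·4 + 39·3 + 35·3 = 480
Nadia: 34·1 + 22·3 + 3·5 + 39·1 + 35·5 = 329
Zara: 34·3 + 22·4 + 3·2 + 39·2 + 35·2 = 344
Sven: 34·5 + 22·2 + 3·3 + 39·4 + 35·1 = 414
Marcus: 34·2 + 22·1 + 3·1 + 39·5 + 35·4 = 428
Hassan has the highest Borda score (480).

Hassan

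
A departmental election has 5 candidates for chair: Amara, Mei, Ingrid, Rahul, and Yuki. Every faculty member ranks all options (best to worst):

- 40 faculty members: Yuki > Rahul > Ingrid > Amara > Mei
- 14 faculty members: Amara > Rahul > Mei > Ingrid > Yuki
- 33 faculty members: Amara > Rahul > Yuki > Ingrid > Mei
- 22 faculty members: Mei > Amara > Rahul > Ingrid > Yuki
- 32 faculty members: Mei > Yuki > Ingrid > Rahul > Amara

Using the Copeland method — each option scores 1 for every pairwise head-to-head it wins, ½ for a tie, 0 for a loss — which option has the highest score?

Yuki

Amara: beats Mei; loses to Ingrid, Rahul, and Yuki → score 1.
Mei: loses to Amara, Ingrid, Rahul, and Yuki → score 0.
Ingrid: beats Amara and Mei; loses to Rahul and Yuki → score 2.
Rahul: beats Amara, Mei, and Ingrid; loses to Yuki → score 3.
Yuki: beats Amara, Mei, Ingrid, and Rahul → score 4.
Yuki has the best pairwise record.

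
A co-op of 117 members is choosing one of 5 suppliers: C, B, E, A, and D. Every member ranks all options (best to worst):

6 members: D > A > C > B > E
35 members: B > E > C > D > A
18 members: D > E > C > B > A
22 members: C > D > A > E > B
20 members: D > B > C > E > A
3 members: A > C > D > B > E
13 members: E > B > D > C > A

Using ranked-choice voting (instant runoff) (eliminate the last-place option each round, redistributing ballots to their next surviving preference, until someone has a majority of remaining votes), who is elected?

D

Round 1: C 22, B 35, E 13, A 3, D 44. Eliminate A.
Round 2: C 25, B 35, E 13, D 44. Eliminate E.
Round 3: C 25, B 48, D 44. Eliminate C.
Round 4: B 48, D 69. D has a majority.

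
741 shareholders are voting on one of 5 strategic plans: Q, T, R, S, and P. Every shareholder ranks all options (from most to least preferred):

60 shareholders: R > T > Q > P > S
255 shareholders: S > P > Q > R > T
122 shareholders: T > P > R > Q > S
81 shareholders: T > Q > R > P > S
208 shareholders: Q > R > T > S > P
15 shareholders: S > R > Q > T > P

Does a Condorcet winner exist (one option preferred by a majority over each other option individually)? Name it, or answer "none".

Checking pairwise contests:
P beats Q 377–364.
Q beats T 478–263.
Q beats R 544–197.
Q beats S 471–270.
T beats P 486–255.
Every option loses at least one head-to-head, so there is no Condorcet winner.

none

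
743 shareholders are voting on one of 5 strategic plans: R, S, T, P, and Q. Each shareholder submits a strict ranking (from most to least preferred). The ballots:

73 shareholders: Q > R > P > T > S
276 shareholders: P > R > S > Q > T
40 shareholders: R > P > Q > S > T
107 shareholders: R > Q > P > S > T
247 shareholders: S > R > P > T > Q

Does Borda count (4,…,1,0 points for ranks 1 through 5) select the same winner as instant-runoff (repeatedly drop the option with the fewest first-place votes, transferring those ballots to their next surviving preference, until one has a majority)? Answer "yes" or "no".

Borda — scores: R 2376, S 1687, T 320, P 2078, Q 969. Winner: R.
Instant-runoff — R1 R 147, S 247, T 0, P 276, Q 73 (T out); R2 R 147, S 247, P 276, Q 73 (Q out); R3 R 220, S 247, P 276 (R out); R4 S 247, P 496 (P winner). Winner: P.
The two methods disagree.

no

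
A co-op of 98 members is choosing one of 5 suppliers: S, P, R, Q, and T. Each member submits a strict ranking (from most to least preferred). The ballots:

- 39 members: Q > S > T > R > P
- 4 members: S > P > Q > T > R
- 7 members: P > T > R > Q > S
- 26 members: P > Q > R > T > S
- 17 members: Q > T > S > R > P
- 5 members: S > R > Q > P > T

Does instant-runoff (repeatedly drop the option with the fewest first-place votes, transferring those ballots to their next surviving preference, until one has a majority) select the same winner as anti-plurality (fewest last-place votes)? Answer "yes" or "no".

yes

Instant-runoff — R1 S 9, P 33, R 0, Q 56, T 0 (Q winner). Winner: Q.
Anti-plurality — last-place votes: S 33, P 56, R 4, Q 0, T 5. Winner: Q.
The two methods agree.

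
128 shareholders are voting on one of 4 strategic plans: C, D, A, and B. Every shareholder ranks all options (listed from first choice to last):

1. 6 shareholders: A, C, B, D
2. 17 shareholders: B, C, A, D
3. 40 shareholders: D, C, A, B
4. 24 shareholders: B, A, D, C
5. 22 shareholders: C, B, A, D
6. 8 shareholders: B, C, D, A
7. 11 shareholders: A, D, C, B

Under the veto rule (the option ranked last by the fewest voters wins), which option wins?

Last-place votes: C 24, D 45, A 8, B 51.
A is ranked last by the fewest voters, so A wins.

A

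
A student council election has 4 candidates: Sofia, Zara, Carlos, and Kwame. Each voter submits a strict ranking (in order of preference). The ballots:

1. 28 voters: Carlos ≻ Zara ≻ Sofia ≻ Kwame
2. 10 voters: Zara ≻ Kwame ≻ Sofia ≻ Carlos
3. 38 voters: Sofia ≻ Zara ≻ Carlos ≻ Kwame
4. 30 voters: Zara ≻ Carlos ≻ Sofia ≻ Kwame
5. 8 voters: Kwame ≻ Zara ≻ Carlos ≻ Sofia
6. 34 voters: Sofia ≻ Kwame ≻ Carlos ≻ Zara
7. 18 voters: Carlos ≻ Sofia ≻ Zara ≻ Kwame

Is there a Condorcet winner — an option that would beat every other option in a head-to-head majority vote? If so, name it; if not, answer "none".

Checking pairwise contests:
Carlos beats Sofia 84–82.
Sofia beats Zara 90–76.
Zara beats Carlos 86–80.
Sofia beats Kwame 148–18.
Every option loses at least one head-to-head, so there is no Condorcet winner.

none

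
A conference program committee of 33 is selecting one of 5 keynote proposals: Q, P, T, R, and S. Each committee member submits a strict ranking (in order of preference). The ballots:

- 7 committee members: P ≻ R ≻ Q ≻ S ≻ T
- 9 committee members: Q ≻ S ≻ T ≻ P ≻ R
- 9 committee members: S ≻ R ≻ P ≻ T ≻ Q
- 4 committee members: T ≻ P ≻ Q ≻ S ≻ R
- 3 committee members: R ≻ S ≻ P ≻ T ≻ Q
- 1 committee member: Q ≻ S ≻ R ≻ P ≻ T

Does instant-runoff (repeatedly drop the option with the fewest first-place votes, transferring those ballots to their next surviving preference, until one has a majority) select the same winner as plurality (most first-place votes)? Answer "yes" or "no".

no

Instant-runoff — R1 Q 10, P 7, T 4, R 3, S 9 (R out); R2 Q 10, P 7, T 4, S 12 (T out); R3 Q 10, P 11, S 12 (Q out); R4 P 11, S 22 (S winner). Winner: S.
Plurality — first-place votes: Q 10, P 7, T 4, R 3, S 9. Winner: Q.
The two methods disagree.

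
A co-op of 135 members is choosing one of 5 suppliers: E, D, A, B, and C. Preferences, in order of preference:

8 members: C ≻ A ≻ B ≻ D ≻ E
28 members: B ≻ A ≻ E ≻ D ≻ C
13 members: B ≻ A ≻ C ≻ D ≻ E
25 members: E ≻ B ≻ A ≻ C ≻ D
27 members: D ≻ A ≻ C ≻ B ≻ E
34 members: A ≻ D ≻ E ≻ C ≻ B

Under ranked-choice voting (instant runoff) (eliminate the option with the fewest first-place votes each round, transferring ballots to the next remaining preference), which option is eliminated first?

Round 1: E 25, D 27, A 34, B 41, C 8. Eliminate C.

C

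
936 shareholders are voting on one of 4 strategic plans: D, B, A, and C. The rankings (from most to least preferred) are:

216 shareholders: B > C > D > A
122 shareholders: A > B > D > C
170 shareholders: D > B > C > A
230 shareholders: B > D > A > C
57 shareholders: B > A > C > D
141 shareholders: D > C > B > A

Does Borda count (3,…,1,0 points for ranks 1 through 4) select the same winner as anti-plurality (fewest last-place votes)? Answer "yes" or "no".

yes

Borda — scores: D 1731, B 2234, A 710, C 941. Winner: B.
Anti-plurality — last-place votes: D 57, B 0, A 527, C 352. Winner: B.
The two methods agree.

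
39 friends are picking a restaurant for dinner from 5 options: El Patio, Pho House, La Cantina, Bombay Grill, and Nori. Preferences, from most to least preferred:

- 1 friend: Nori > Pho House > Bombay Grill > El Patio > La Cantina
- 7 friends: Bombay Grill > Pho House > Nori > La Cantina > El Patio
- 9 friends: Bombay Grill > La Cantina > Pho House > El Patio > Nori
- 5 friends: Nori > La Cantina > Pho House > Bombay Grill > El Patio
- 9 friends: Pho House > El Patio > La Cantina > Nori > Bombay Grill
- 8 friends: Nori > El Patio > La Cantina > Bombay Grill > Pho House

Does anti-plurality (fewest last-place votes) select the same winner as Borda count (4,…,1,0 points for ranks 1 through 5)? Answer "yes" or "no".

no

Anti-plurality — last-place votes: El Patio 12, Pho House 8, La Cantina 1, Bombay Grill 9, Nori 9. Winner: La Cantina.
Borda — scores: El Patio 61, Pho House 88, La Cantina 83, Bombay Grill 79, Nori 79. Winner: Pho House.
The two methods disagree.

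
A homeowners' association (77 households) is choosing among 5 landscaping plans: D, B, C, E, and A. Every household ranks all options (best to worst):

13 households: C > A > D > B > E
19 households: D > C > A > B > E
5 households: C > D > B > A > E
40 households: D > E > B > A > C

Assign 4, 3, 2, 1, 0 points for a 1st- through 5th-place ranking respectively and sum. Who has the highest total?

D: 13·2 + 19·4 + 5·3 + 40·4 = 277
B: 13·1 + 19·1 + 5·2 + 40·2 = 122
C: 13·4 + 19·3 + 5·4 + 40·0 = 129
E: 13·0 + 19·0 + 5·0 + 40·3 = 120
A: 13·3 + 19·2 + 5·1 + 40·1 = 122
D has the highest Borda score (277).

D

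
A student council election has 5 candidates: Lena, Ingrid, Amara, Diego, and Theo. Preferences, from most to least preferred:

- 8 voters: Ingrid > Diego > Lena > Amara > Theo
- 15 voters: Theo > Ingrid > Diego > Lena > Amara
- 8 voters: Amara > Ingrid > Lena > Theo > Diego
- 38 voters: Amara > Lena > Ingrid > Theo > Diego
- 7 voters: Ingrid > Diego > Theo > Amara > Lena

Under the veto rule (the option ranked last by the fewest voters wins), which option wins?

Last-place votes: Lena 7, Ingrid 0, Amara 15, Diego 46, Theo 8.
Ingrid is ranked last by the fewest voters, so Ingrid wins.

Ingrid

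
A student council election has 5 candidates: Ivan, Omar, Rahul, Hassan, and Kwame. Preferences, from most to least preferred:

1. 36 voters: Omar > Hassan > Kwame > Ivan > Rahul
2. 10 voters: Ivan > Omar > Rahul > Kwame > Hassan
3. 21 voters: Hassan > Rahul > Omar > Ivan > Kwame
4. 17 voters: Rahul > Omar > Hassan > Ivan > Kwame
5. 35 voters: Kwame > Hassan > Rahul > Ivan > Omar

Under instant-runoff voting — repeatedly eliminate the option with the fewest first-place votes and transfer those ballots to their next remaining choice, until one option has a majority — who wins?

Round 1: Ivan 10, Omar 36, Rahul 17, Hassan 21, Kwame 35. Eliminate Ivan.
Round 2: Omar 46, Rahul 17, Hassan 21, Kwame 35. Eliminate Rahul.
Round 3: Omar 63, Hassan 21, Kwame 35. Omar has a majority.

Omar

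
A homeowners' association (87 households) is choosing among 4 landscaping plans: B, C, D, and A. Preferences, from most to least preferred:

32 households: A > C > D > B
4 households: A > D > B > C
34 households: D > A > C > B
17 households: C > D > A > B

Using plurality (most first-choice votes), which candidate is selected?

First-place votes: B 0, C 17, D 34, A 36.
A has the most first-place votes.

A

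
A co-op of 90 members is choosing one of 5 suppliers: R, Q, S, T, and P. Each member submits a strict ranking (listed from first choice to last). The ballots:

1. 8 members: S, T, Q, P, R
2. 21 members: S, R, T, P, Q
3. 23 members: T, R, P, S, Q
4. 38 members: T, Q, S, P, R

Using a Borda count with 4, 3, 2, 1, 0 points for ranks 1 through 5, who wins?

T

R: 8·0 + 21·3 + 23·3 + 38·0 = 132
Q: 8·2 + 21·0 + 23·0 + 38·3 = 130
S: 8·4 + 21·4 + 23·1 + 38·2 = 215
T: 8·3 + 21·2 + 23·4 + 38·4 = 310
P: 8·1 + 21·1 + 23·2 + 38·1 = 113
T has the highest Borda score (310).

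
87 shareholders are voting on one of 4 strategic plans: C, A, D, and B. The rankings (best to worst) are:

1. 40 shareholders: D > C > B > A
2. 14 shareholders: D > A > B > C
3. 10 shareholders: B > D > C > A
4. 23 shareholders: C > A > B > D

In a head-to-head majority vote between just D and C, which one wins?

Voters preferring D to C: 64; preferring C to D: 23.
D wins the head-to-head.

D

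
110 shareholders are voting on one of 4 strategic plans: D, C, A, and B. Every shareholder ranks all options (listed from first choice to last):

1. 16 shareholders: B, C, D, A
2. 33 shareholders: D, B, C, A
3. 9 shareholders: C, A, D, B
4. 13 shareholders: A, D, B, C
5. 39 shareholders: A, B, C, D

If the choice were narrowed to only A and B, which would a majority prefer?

Voters preferring A to B: 61; preferring B to A: 49.
A wins the head-to-head.

A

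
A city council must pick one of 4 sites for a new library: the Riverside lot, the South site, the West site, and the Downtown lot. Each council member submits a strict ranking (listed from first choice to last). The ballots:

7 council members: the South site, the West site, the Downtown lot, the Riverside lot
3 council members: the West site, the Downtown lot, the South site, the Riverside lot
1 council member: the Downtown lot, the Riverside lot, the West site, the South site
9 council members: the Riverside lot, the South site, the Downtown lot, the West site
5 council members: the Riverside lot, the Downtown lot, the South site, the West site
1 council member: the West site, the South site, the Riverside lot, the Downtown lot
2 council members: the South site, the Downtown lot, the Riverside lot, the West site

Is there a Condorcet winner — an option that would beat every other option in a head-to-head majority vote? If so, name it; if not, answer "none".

the Riverside lot vs the South site: 15–13 for the Riverside lot.
the Riverside lot vs the West site: 17–11 for the Riverside lot.
the Riverside lot vs the Downtown lot: 15–13 for the Riverside lot.
the Riverside lot beats every other option head-to-head.

the Riverside lot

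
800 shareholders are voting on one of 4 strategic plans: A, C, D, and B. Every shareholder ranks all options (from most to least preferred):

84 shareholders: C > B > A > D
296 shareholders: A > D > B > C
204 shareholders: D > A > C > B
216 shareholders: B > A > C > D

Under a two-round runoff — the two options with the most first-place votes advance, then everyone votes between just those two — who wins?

A

Round 1 first-place votes: A 296, C 84, D 204, B 216.
A and B advance.
Runoff: A is preferred to B by 500 voters; B by 300.
A wins the runoff.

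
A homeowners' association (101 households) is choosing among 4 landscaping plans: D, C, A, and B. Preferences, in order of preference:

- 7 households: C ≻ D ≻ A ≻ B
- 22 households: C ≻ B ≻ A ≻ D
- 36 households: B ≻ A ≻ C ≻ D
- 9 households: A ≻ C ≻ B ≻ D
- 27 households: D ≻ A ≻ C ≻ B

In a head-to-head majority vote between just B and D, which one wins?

B

Voters preferring B to D: 67; preferring D to B: 34.
B wins the head-to-head.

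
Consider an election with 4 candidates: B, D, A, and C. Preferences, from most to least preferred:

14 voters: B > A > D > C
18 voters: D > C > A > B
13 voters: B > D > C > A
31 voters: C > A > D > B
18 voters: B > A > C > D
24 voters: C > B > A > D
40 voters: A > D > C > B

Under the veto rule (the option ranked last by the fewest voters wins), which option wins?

Last-place votes: B 89, D 42, A 13, C 14.
A is ranked last by the fewest voters, so A wins.

A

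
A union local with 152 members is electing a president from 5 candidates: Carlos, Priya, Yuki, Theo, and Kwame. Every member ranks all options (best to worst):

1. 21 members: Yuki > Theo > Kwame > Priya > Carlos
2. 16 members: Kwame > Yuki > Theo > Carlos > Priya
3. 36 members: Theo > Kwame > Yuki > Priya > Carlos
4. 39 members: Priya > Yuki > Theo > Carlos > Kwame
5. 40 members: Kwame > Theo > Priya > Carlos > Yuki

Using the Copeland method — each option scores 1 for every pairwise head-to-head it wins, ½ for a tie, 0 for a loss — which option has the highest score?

Theo

Carlos: loses to Priya, Yuki, Theo, and Kwame → score 0.
Priya: beats Carlos and Yuki; loses to Theo and Kwame → score 2.
Yuki: beats Carlos; ties Theo; loses to Priya and Kwame → score 1.5.
Theo: beats Carlos, Priya, and Kwame; ties Yuki → score 3.5.
Kwame: beats Carlos, Priya, and Yuki; loses to Theo → score 3.
Theo has the best pairwise record.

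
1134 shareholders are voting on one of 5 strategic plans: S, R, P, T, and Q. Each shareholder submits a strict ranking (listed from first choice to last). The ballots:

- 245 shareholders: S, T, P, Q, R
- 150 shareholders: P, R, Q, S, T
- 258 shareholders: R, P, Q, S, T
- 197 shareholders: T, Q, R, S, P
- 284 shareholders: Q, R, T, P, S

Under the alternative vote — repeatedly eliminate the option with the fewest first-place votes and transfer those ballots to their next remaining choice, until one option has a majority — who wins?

Round 1: S 245, R 258, P 150, T 197, Q 284. Eliminate P.
Round 2: S 245, R 408, T 197, Q 284. Eliminate T.
Round 3: S 245, R 408, Q 481. Eliminate S.
Round 4: R 408, Q 726. Q has a majority.

Q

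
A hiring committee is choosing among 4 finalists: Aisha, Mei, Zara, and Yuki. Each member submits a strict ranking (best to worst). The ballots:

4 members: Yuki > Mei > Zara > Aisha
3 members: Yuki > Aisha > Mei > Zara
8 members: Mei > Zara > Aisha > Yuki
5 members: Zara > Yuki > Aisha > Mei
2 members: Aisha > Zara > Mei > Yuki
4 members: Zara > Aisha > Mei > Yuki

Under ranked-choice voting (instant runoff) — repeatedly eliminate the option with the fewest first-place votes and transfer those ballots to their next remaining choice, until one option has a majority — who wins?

Round 1: Aisha 2, Mei 8, Zara 9, Yuki 7. Eliminate Aisha.
Round 2: Mei 8, Zara 11, Yuki 7. Eliminate Yuki.
Round 3: Mei 15, Zara 11. Mei has a majority.

Mei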